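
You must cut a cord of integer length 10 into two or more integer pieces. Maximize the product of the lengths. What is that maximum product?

Define prod[k] = max over 1≤i<k of i · max(k−i, prod[k−i]); the inner max lets the remainder stay uncut if that's better.
prod[2] = 1·max(1,0) = 1·1 = 1
prod[3] = 1·max(2,1) = 1·2 = 2
prod[4] = 2·max(2,1) = 2·2 = 4
prod[5] = 2·max(3,2) = 2·3 = 6
prod[6] = 3·max(3,2) = 3·3 = 9
prod[7] = 2·max(5,6) = 2·6 = 12
prod[8] = 2·max(6,9) = 2·9 = 18
prod[9] = 3·max(6,9) = 3·9 = 27
prod[10] = 2·max(8,18) = 2·18 = 36
One optimal split: 3 + 3 + 2 + 2; product 3·3·2·2 = 36.

36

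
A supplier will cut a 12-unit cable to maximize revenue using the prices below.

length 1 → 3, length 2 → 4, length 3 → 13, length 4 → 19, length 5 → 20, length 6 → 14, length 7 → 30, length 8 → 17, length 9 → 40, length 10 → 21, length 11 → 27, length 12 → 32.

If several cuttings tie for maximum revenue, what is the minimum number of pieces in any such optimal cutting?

3

Build r[k] bottom-up: r[k] = max over allowed piece i of (p[i] + r[k−i]).
r[1] = 3
r[2] = max(3+3, 4+0) = 6
r[3] = max(3+6, 4+3, 13+0) = 13
r[4] = max(3+13, 4+6, 13+3, 19+0) = 19
r[5] = max(3+19, 4+13, 13+6, 19+3, 20+0) = 22
r[6] = max(3+22, 4+19, 13+13, 19+6, 20+3, 14+0) = 26
r[7] = max(3+26, 4+22, 13+19, …, 14+3, 30+0) = 32
r[8] = max(3+32, 4+26, 13+22, …, 30+3, 17+0) = 38
r[9] = max(3+38, 4+32, 13+26, …, 17+3, 40+0) = 41
r[10] = max(3+41, 4+38, 13+32, …, 40+3, 21+0) = 45
r[11] = max(3+45, 4+41, 13+38, …, 21+3, 27+0) = 51
r[12] = max(3+51, 4+45, 13+41, …, 27+3, 32+0) = 57
Maximum revenue is 57.
Now minimize piece count subject to staying optimal: for each k, pieces[k] = 1 + min over i with p[i]+r[k−i]=r[k] of pieces[k−i].
pieces[9] = 3
pieces[10] = 3
pieces[11] = 3
pieces[12] = 3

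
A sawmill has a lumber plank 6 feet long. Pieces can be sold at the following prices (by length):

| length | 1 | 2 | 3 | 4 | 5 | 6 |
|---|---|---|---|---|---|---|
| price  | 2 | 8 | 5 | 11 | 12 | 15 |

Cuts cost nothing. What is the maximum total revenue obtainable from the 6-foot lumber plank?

Build best[k] bottom-up: best[k] = max over allowed piece i of (p[i] + best[k−i]).
best[1] = 2
best[2] = max(2+2, 8+0) = 8
best[3] = max(2+8, 8+2, 5+0) = 10
best[4] = max(2+10, 8+8, 5+2, 11+0) = 16
best[5] = max(2+16, 8+10, 5+8, 11+2, 12+0) = 18
best[6] = max(2+18, 8+16, 5+10, 11+8, 12+2, 15+0) = 24
One optimal cutting: 2 + 2 + 2 → $8 + $8 + $8 = $24.

24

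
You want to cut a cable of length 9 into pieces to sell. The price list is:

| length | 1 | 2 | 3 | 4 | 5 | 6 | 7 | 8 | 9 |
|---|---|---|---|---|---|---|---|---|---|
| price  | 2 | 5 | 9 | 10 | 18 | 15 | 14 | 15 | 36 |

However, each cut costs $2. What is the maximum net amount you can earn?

36

Let v[k] be the best obtainable value from length k. For each k, try every first piece i and keep the best of price[i] + v[k−i] minus the 2 cut fee when i<k.
v[1] = 2
v[2] = max(2+2-2, 5+0) = 5
v[3] = max(2+5-2, 5+2-2, 9+0) = 9
v[4] = max(2+9-2, 5+5-2, 9+2-2, 10+0) = 10
v[5] = max(2+10-2, 5+9-2, 9+5-2, 10+2-2, 18+0) = 18
v[6] = max(2+18-2, 5+10-2, 9+9-2, 10+5-2, 18+2-2, 15+0) = 18
v[7] = max(2+18-2, 5+18-2, 9+10-2, …, 15+2-2, 14+0) = 21
v[8] = max(2+21-2, 5+18-2, 9+18-2, …, 14+2-2, 15+0) = 25
v[9] = max(2+25-2, 5+21-2, 9+18-2, …, 15+2-2, 36+0) = 36
Best is to make no cuts and sell whole for $36.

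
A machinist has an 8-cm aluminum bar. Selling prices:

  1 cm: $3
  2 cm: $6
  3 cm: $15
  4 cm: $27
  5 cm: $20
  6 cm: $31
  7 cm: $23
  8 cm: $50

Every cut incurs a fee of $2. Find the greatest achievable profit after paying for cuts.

Let r[k] be the best obtainable value from length k. For each k, try every first piece i and keep the best of price[i] + r[k−i] minus the 2 cut fee when i<k.
r[1] = 3
r[2] = 6
r[3] = 15
r[4] = 27
r[5] = 28  (first piece 1, then r[4]=27)
r[6] = 31  (first piece 2, then r[4]=27)
r[7] = 40  (first piece 3, then r[4]=27)
r[8] = 52  (first piece 4, then r[4]=27)
One optimal plan: pieces 4 + 4 (1 cut) → $54 − $2 = $52.

52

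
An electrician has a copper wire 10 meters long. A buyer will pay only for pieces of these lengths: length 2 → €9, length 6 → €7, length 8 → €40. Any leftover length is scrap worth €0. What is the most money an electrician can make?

Consider every possible first cut. best[k] is the best of p[i]+best[k−i] over all sellable i≤k.
best[1] = 0
best[2] = 9
best[3] = 9
best[4] = 18  (first piece 2, then best[2]=9)
best[5] = 18
best[6] = max(9+18, 7+0) = 27
best[7] = max(9+18, 7+0) = 27
best[8] = max(9+27, 7+9, 40+0) = 40
best[9] = max(9+27, 7+9, 40+0) = 40
best[10] = max(9+40, 7+18, 40+9) = 49
One optimal cutting: 8 + 2 → €49.

49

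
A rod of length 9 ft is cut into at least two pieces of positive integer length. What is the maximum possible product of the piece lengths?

27

Define g[k] = max over 1≤i<k of i · max(k−i, g[k−i]); the inner max lets the remainder stay uncut if that's better.
g[2] = 1×max(1,0) = 1×1 = 1
g[3] = 1×max(2,1) = 1×2 = 2
g[4] = 2×max(2,1) = 2×2 = 4
g[5] = 2×max(3,2) = 2×3 = 6
g[6] = 3×max(3,2) = 3×3 = 9
g[7] = 2×max(5,6) = 2×6 = 12
g[8] = 2×max(6,9) = 2×9 = 18
g[9] = 3×max(6,9) = 3×9 = 27
One optimal split: 3 + 3 + 3; product 3×3×3 = 27.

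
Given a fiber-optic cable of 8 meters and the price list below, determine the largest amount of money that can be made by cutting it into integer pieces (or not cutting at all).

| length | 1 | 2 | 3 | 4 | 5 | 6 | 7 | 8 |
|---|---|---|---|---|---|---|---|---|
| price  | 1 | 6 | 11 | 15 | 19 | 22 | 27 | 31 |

Let v[k] be the best obtainable value from length k. For each k, try every first piece i and keep the best of price[i] + v[k−i].
v[1] = 1
v[2] = 6
v[3] = 11
v[4] = 15
v[5] = 19
v[6] = 22  (first piece 3, then v[3]=11)
v[7] = 27
v[8] = 31
Best is to sell the whole 8-meter piece uncut for $31.

31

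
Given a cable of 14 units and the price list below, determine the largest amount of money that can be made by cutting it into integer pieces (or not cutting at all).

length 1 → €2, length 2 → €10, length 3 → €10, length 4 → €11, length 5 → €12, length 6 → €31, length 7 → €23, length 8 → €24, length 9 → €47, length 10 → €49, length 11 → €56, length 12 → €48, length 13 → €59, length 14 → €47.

Consider every possible first cut. v[k] is the best of p[i]+v[k−i] over all sellable i≤k.
v[1] = 2
v[2] = max(2+2, 10+0) = 10
v[3] = max(2+10, 10+2, 10+0) = 12
v[4] = max(2+12, 10+10, 10+2, 11+0) = 20
v[5] = max(2+20, 10+12, 10+10, 11+2, 12+0) = 22
v[6] = max(2+22, 10+20, 10+12, 11+10, 12+2, 31+0) = 31
v[7] = max(2+31, 10+22, 10+20, …, 31+2, 23+0) = 33
v[8] = max(2+33, 10+31, 10+22, …, 23+2, 24+0) = 41
v[9] = max(2+41, 10+33, 10+31, …, 24+2, 47+0) = 47
v[10] = max(2+47, 10+41, 10+33, …, 47+2, 49+0) = 51
v[11] = max(2+51, 10+47, 10+41, …, 49+2, 56+0) = 57
v[12] = max(2+57, 10+51, 10+47, …, 56+2, 48+0) = 62
v[13] = max(2+62, 10+57, 10+51, …, 48+2, 59+0) = 67
v[14] = max(2+67, 10+62, 10+57, …, 59+2, 47+0) = 72
One optimal cutting: 6 + 6 + 2 → €31 + €31 + €10 = €72.

72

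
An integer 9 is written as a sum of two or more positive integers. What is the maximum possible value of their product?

Let f[k] be the best product for length k (with at least one cut). For each first piece i, the rest contributes max(k−i, f[k−i]).
f[2] = 1×max(1,0) = 1×1 = 1
f[3] = 1×max(2,1) = 1×2 = 2
f[4] = 2×max(2,1) = 2×2 = 4
f[5] = 2×max(3,2) = 2×3 = 6
f[6] = 3×max(3,2) = 3×3 = 9
f[7] = 2×max(5,6) = 2×6 = 12
f[8] = 2×max(6,9) = 2×9 = 18
f[9] = 3×max(6,9) = 3×9 = 27
One optimal split: 3 + 3 + 3; product 3×3×3 = 27.

27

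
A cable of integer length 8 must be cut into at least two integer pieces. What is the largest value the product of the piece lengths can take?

18

Define P[k] = max over 1≤i<k of i · max(k−i, P[k−i]); the inner max lets the remainder stay uncut if that's better.
Small cases: P[2]=1.
P[3] = 1×max(2,1) = 1×2 = 2
P[4] = 2×max(2,1) = 2×2 = 4
P[5] = 2×max(3,2) = 2×3 = 6
P[6] = 3×max(3,2) = 3×3 = 9
P[7] = 2×max(5,6) = 2×6 = 12
P[8] = 2×max(6,9) = 2×9 = 18
One optimal split: 3 + 3 + 2; product 3×3×2 = 18.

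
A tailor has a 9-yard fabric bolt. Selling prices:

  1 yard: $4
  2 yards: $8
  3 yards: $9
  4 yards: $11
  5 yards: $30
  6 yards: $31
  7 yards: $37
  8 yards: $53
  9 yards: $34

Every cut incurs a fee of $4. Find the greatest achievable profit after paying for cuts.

Build net[k] bottom-up: net[k] = max over allowed piece i of (p[i] + net[k−i]) − 4 per cut.
net[1] = 4
net[2] = max(4+4-4, 8+0) = 8
net[3] = max(4+8-4, 8+4-4, 9+0) = 9
net[4] = max(4+9-4, 8+8-4, 9+4-4, 11+0) = 12
net[5] = max(4+12-4, 8+9-4, 9+8-4, 11+4-4, 30+0) = 30
net[6] = max(4+30-4, 8+12-4, 9+9-4, 11+8-4, 30+4-4, 31+0) = 31
net[7] = max(4+31-4, 8+30-4, 9+12-4, …, 31+4-4, 37+0) = 37
net[8] = max(4+37-4, 8+31-4, 9+30-4, …, 37+4-4, 53+0) = 53
net[9] = max(4+53-4, 8+37-4, 9+31-4, …, 53+4-4, 34+0) = 53
One optimal plan: pieces 8 + 1 (1 cut) → $57 − $4 = $53.

53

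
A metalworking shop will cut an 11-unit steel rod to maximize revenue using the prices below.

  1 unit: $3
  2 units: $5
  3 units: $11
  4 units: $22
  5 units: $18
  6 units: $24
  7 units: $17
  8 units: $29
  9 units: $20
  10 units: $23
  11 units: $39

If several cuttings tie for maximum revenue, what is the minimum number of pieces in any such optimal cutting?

Consider every possible first cut. r[k] is the best of p[i]+r[k−i] over all sellable i≤k.
r[1] = 3
r[2] = max(3+3, 5+0) = 6
r[3] = max(3+6, 5+3, 11+0) = 11
r[4] = max(3+11, 5+6, 11+3, 22+0) = 22
r[5] = max(3+22, 5+11, 11+6, 22+3, 18+0) = 25
r[6] = max(3+25, 5+22, 11+11, 22+6, 18+3, 24+0) = 28
r[7] = max(3+28, 5+25, 11+22, …, 24+3, 17+0) = 33
r[8] = max(3+33, 5+28, 11+25, …, 17+3, 29+0) = 44
r[9] = max(3+44, 5+33, 11+28, …, 29+3, 20+0) = 47
r[10] = max(3+47, 5+44, 11+33, …, 20+3, 23+0) = 50
r[11] = max(3+50, 5+47, 11+44, …, 23+3, 39+0) = 55
Maximum revenue is $55.
Now minimize piece count subject to staying optimal: for each k, pieces[k] = 1 + min over i with p[i]+r[k−i]=r[k] of pieces[k−i].
pieces[8] = 2
pieces[9] = 3
pieces[10] = 4
pieces[11] = 3

3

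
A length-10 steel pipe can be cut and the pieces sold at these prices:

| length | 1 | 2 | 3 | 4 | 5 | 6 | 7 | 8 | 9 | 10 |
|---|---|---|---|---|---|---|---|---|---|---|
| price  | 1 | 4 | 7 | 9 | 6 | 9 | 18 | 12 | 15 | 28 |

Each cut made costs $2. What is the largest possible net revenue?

28

Consider every possible first cut. net[k] is the best of p[i]+net[k−i] over all sellable i≤k, charging 2 whenever i<k.
net[1] = 1
net[2] = 4
net[3] = 7
net[4] = 9
net[5] = 9  (first piece 2, then net[3]=7)
net[6] = 12  (first piece 3, then net[3]=7)
net[7] = 18
net[8] = 17  (first piece 1, then net[7]=18)
net[9] = 20  (first piece 2, then net[7]=18)
net[10] = 28
Best is to make no cuts and sell whole for $28.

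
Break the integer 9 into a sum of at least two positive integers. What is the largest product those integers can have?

27

Define g[k] = max over 1≤i<k of i · max(k−i, g[k−i]); the inner max lets the remainder stay uncut if that's better.
g[2] = 1·max(1,0) = 1·1 = 1
g[3] = 1·max(2,1) = 1·2 = 2
g[4] = 2·max(2,1) = 2·2 = 4
g[5] = 2·max(3,2) = 2·3 = 6
g[6] = 3·max(3,2) = 3·3 = 9
g[7] = 2·max(5,6) = 2·6 = 12
g[8] = 2·max(6,9) = 2·9 = 18
g[9] = 3·max(6,9) = 3·9 = 27
One optimal split: 3 + 3 + 3; product 3·3·3 = 27.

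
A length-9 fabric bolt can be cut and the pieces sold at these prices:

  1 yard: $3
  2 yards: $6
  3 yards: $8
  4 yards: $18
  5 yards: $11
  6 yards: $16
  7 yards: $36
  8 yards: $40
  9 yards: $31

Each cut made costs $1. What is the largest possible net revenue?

Build r[k] bottom-up: r[k] = max over allowed piece i of (p[i] + r[k−i]) − 1 per cut.
r[1] = 3
r[2] = max(3+3-1, 6+0) = 6
r[3] = max(3+6-1, 6+3-1, 8+0) = 8
r[4] = max(3+8-1, 6+6-1, 8+3-1, 18+0) = 18
r[5] = max(3+18-1, 6+8-1, 8+6-1, 18+3-1, 11+0) = 20
r[6] = max(3+20-1, 6+18-1, 8+8-1, 18+6-1, 11+3-1, 16+0) = 23
r[7] = max(3+23-1, 6+20-1, 8+18-1, …, 16+3-1, 36+0) = 36
r[8] = max(3+36-1, 6+23-1, 8+20-1, …, 36+3-1, 40+0) = 40
r[9] = max(3+40-1, 6+36-1, 8+23-1, …, 40+3-1, 31+0) = 42
One optimal plan: pieces 8 + 1 (1 cut) → $43 − $1 = $42.

42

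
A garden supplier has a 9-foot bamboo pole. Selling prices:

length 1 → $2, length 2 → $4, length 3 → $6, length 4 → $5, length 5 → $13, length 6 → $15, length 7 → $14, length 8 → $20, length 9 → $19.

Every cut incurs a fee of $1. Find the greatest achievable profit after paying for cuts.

21

Build r[k] bottom-up: r[k] = max over allowed piece i of (p[i] + r[k−i]) − 1 per cut.
r[1] = 2
r[2] = 4
r[3] = 6
r[4] = 7  (first piece 1, then r[3]=6)
r[5] = 13
r[6] = 15
r[7] = 16  (first piece 1, then r[6]=15)
r[8] = 20
r[9] = 21  (first piece 1, then r[8]=20)
One optimal plan: pieces 8 + 1 (1 cut) → $22 − $1 = $21.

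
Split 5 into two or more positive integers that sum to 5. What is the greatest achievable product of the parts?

6

Define P[k] = max over 1≤i<k of i · max(k−i, P[k−i]); the inner max lets the remainder stay uncut if that's better.
P[2] = 1*max(1,0) = 1*1 = 1
P[3] = 1*max(2,1) = 1*2 = 2
P[4] = 2*max(2,1) = 2*2 = 4
P[5] = 2*max(3,2) = 2*3 = 6
One optimal split: 3 + 2; product 3*2 = 6.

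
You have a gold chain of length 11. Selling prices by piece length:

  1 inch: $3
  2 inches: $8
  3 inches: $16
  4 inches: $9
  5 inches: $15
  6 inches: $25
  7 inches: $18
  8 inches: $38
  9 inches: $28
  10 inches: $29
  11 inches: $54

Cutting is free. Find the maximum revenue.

56

Let R[k] be the best obtainable value from length k. For each k, try every first piece i and keep the best of price[i] + R[k−i].
R[1] = 3
R[2] = max(3+3, 8+0) = 8
R[3] = max(3+8, 8+3, 16+0) = 16
R[4] = max(3+16, 8+8, 16+3, 9+0) = 19
R[5] = max(3+19, 8+16, 16+8, 9+3, 15+0) = 24
R[6] = max(3+24, 8+19, 16+16, 9+8, 15+3, 25+0) = 32
R[7] = max(3+32, 8+24, 16+19, …, 25+3, 18+0) = 35
R[8] = max(3+35, 8+32, 16+24, …, 18+3, 38+0) = 40
R[9] = max(3+40, 8+35, 16+32, …, 38+3, 28+0) = 48
R[10] = max(3+48, 8+40, 16+35, …, 28+3, 29+0) = 51
R[11] = max(3+51, 8+48, 16+40, …, 29+3, 54+0) = 56
One optimal cutting: 3 + 3 + 3 + 2 → $16 + $16 + $16 + $8 = $56.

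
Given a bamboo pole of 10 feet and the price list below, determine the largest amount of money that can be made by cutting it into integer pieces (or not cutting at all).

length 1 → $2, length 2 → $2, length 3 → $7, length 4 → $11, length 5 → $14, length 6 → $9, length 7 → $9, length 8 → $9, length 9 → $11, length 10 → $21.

28

Consider every possible first cut. v[k] is the best of p[i]+v[k−i] over all sellable i≤k.
v[1] = 2
v[2] = 4  (first piece 1, then v[1]=2)
v[3] = 7
v[4] = 11
v[5] = 14
v[6] = 16  (first piece 1, then v[5]=14)
v[7] = 18  (first piece 1, then v[6]=16)
v[8] = 22  (first piece 4, then v[4]=11)
v[9] = 25  (first piece 4, then v[5]=14)
v[10] = 28  (first piece 5, then v[5]=14)
One optimal cutting: 5 + 5 → $14 + $14 = $28.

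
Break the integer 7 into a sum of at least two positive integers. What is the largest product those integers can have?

Define f[k] = max over 1≤i<k of i · max(k−i, f[k−i]); the inner max lets the remainder stay uncut if that's better.
f[2] = 1×max(1,0) = 1×1 = 1
f[3] = 1×max(2,1) = 1×2 = 2
f[4] = 2×max(2,1) = 2×2 = 4
f[5] = 2×max(3,2) = 2×3 = 6
f[6] = 3×max(3,2) = 3×3 = 9
f[7] = 2×max(5,6) = 2×6 = 12
One optimal split: 3 + 2 + 2; product 3×2×2 = 12.

12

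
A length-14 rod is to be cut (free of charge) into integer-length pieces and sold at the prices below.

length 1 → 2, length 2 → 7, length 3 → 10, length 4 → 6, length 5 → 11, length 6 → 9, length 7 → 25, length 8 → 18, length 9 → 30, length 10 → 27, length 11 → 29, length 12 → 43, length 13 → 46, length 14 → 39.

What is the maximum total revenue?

Build R[k] bottom-up: R[k] = max over allowed piece i of (p[i] + R[k−i]).
R[1] = 2
R[2] = 7
R[3] = 10
R[4] = 14  (first piece 2, then R[2]=7)
R[5] = 17  (first piece 2, then R[3]=10)
R[6] = 21  (first piece 2, then R[4]=14)
R[7] = 25
R[8] = 28  (first piece 2, then R[6]=21)
R[9] = 32  (first piece 2, then R[7]=25)
R[10] = 35  (first piece 2, then R[8]=28)
R[11] = 39  (first piece 2, then R[9]=32)
R[12] = 43
R[13] = 46  (first piece 2, then R[11]=39)
R[14] = 50  (first piece 2, then R[12]=43)
One optimal cutting: 12 + 2 → 43 + 7 = 50.

50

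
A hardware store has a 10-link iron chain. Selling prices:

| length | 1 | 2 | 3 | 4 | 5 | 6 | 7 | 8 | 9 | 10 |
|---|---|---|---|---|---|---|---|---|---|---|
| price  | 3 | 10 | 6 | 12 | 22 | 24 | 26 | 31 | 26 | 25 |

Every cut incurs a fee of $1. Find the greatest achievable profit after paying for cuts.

46

Let r[k] be the best obtainable value from length k. For each k, try every first piece i and keep the best of price[i] + r[k−i] minus the 1 cut fee when i<k.
r[1] = 3
r[2] = 10
r[3] = 12  (first piece 1, then r[2]=10)
r[4] = 19  (first piece 2, then r[2]=10)
r[5] = 22
r[6] = 28  (first piece 2, then r[4]=19)
r[7] = 31  (first piece 2, then r[5]=22)
r[8] = 37  (first piece 2, then r[6]=28)
r[9] = 40  (first piece 2, then r[7]=31)
r[10] = 46  (first piece 2, then r[8]=37)
One optimal plan: pieces 2 + 2 + 2 + 2 + 2 (4 cuts) → $50 − $4 = $46.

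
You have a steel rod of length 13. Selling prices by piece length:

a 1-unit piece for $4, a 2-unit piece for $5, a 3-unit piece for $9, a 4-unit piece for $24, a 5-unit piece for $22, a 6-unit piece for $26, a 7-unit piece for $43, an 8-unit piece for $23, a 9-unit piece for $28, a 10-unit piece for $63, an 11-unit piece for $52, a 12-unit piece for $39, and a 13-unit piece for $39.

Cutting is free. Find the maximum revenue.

76

Build R[k] bottom-up: R[k] = max over allowed piece i of (p[i] + R[k−i]).
R[1] = 4
R[2] = max(4+4, 5+0) = 8
R[3] = max(4+8, 5+4, 9+0) = 12
R[4] = max(4+12, 5+8, 9+4, 24+0) = 24
R[5] = max(4+24, 5+12, 9+8, 24+4, 22+0) = 28
R[6] = max(4+28, 5+24, 9+12, 24+8, 22+4, 26+0) = 32
R[7] = max(4+32, 5+28, 9+24, …, 26+4, 43+0) = 43
R[8] = max(4+43, 5+32, 9+28, …, 43+4, 23+0) = 48
R[9] = max(4+48, 5+43, 9+32, …, 23+4, 28+0) = 52
R[10] = max(4+52, 5+48, 9+43, …, 28+4, 63+0) = 63
R[11] = max(4+63, 5+52, 9+48, …, 63+4, 52+0) = 67
R[12] = max(4+67, 5+63, 9+52, …, 52+4, 39+0) = 72
R[13] = max(4+72, 5+67, 9+63, …, 39+4, 39+0) = 76
One optimal cutting: 4 + 4 + 4 + 1 → $24 + $24 + $24 + $4 = $76.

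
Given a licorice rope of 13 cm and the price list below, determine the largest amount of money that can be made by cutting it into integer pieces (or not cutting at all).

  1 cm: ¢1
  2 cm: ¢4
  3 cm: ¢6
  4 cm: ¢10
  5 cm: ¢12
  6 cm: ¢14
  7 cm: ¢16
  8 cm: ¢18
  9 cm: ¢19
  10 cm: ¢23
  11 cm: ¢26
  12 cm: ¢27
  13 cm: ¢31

Consider every possible first cut. R[k] is the best of p[i]+R[k−i] over all sellable i≤k.
R[1] = 1
R[2] = max(1+1, 4+0) = 4
R[3] = max(1+4, 4+1, 6+0) = 6
R[4] = max(1+6, 4+4, 6+1, 10+0) = 10
R[5] = max(1+10, 4+6, 6+4, 10+1, 12+0) = 12
R[6] = max(1+12, 4+10, 6+6, 10+4, 12+1, 14+0) = 14
R[7] = max(1+14, 4+12, 6+10, …, 14+1, 16+0) = 16
R[8] = max(1+16, 4+14, 6+12, …, 16+1, 18+0) = 20
R[9] = max(1+20, 4+16, 6+14, …, 18+1, 19+0) = 22
R[10] = max(1+22, 4+20, 6+16, …, 19+1, 23+0) = 24
R[11] = max(1+24, 4+22, 6+20, …, 23+1, 26+0) = 26
R[12] = max(1+26, 4+24, 6+22, …, 26+1, 27+0) = 30
R[13] = max(1+30, 4+26, 6+24, …, 27+1, 31+0) = 32
One optimal cutting: 5 + 4 + 4 → ¢12 + ¢10 + ¢10 = ¢32.

32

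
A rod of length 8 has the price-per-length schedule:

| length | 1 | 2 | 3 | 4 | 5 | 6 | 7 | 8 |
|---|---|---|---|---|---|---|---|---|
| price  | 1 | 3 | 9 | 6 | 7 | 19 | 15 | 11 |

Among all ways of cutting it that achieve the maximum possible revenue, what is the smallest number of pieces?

2

Let r[k] be the best obtainable value from length k. For each k, try every first piece i and keep the best of price[i] + r[k−i].
r[1] = 1
r[2] = max(1+1, 3+0) = 3
r[3] = max(1+3, 3+1, 9+0) = 9
r[4] = max(1+9, 3+3, 9+1, 6+0) = 10
r[5] = max(1+10, 3+9, 9+3, 6+1, 7+0) = 12
r[6] = max(1+12, 3+10, 9+9, 6+3, 7+1, 19+0) = 19
r[7] = max(1+19, 3+12, 9+10, …, 19+1, 15+0) = 20
r[8] = max(1+20, 3+19, 9+12, …, 15+1, 11+0) = 22
Maximum revenue is 22.
Now minimize piece count subject to staying optimal: for each k, pieces[k] = 1 + min over i with p[i]+r[k−i]=r[k] of pieces[k−i].
pieces[5] = 2
pieces[6] = 1
pieces[7] = 2
pieces[8] = 2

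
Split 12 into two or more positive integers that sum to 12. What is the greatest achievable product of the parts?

Let m[k] be the best product for length k (with at least one cut). For each first piece i, the rest contributes max(k−i, m[k−i]).
m[2] = 1×max(1,0) = 1×1 = 1
m[3] = max(1×2, 2×1) = 2
m[4] = max(1×3, 2×2, 3×1) = 4
m[5] = max(1×4, 2×3, 3×2, 4×1) = 6
m[6] = max(1×6, 2×4, 3×3, 4×2, 5×1) = 9
m[7] = max(1×9, 2×6, 3×4, 4×3, 5×2, 6×1) = 12
m[8] = max(1×12, 2×9, 3×6, …, 6×2, 7×1) = 18
m[9] = max(1×18, 2×12, 3×9, …, 7×2, 8×1) = 27
m[10] = max(1×27, 2×18, 3×12, …, 8×2, 9×1) = 36
m[11] = max(1×36, 2×27, 3×18, …, 9×2, 10×1) = 54
m[12] = max(1×54, 2×36, 3×27, …, 10×2, 11×1) = 81
One optimal split: 3 + 3 + 3 + 3; product 3×3×3×3 = 81.

81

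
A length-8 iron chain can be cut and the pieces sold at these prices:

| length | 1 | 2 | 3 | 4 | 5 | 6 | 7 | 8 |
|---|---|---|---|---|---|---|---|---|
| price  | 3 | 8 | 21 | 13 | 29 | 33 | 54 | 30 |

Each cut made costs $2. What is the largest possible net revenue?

55

Build v[k] bottom-up: v[k] = max over allowed piece i of (p[i] + v[k−i]) − 2 per cut.
v[1] = 3
v[2] = 8
v[3] = 21
v[4] = 22  (first piece 1, then v[3]=21)
v[5] = 29
v[6] = 40  (first piece 3, then v[3]=21)
v[7] = 54
v[8] = 55  (first piece 1, then v[7]=54)
One optimal plan: pieces 7 + 1 (1 cut) → $57 − $2 = $55.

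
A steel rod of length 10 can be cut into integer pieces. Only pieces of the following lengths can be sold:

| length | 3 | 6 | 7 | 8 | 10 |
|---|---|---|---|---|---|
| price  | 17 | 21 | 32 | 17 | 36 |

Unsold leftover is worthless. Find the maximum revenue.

51

Let best[k] be the best obtainable value from length k. For each k, try every first piece i and keep the best of price[i] + best[k−i].
best[1] = 0
best[2] = 0
best[3] = 17
best[4] = 17
best[5] = 17
best[6] = 34  (first piece 3, then best[3]=17)
best[7] = 34
best[8] = 34
best[9] = 51  (first piece 3, then best[6]=34)
best[10] = 51
One optimal cutting: pieces 3 + 3 + 3 with 1 unit of scrap → $51.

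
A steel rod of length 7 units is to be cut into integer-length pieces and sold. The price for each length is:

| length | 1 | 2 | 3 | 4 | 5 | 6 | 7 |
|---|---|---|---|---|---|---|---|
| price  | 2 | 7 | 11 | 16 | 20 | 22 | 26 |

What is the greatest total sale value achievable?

Build r[k] bottom-up: r[k] = max over allowed piece i of (p[i] + r[k−i]).
r[1] = 2
r[2] = max(2+2, 7+0) = 7
r[3] = max(2+7, 7+2, 11+0) = 11
r[4] = max(2+11, 7+7, 11+2, 16+0) = 16
r[5] = max(2+16, 7+11, 11+7, 16+2, 20+0) = 20
r[6] = max(2+20, 7+16, 11+11, 16+7, 20+2, 22+0) = 23
r[7] = max(2+23, 7+20, 11+16, …, 22+2, 26+0) = 27
One optimal cutting: 5 + 2 → $20 + $7 = $27.

27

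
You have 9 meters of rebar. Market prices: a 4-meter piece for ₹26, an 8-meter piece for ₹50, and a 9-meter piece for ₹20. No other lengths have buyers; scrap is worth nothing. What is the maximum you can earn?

Consider every possible first cut. r[k] is the best of p[i]+r[k−i] over all sellable i≤k.
r[1] = 0
r[2] = 0
r[3] = 0
r[4] = 26
r[5] = 26
r[6] = 26
r[7] = 26
r[8] = max(26+26, 50+0) = 52
r[9] = max(26+26, 50+0, 20+0) = 52
One optimal cutting: pieces 4 + 4 with 1 meter of scrap → ₹52.

52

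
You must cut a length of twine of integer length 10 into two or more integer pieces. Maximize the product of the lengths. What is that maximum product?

36

Define f[k] = max over 1≤i<k of i · max(k−i, f[k−i]); the inner max lets the remainder stay uncut if that's better.
Small cases: f[2]=1, f[3]=2, f[4]=4.
f[5] = 2×max(3,2) = 2×3 = 6
f[6] = 3×max(3,2) = 3×3 = 9
f[7] = 2×max(5,6) = 2×6 = 12
f[8] = 2×max(6,9) = 2×9 = 18
f[9] = 3×max(6,9) = 3×9 = 27
f[10] = 2×max(8,18) = 2×18 = 36
One optimal split: 3 + 3 + 2 + 2; product 3×3×2×2 = 36.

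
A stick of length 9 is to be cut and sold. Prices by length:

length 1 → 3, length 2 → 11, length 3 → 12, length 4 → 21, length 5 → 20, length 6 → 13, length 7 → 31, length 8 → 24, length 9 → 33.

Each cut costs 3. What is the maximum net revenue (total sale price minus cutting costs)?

Build v[k] bottom-up: v[k] = max over allowed piece i of (p[i] + v[k−i]) − 3 per cut.
v[1] = 3
v[2] = max(3+3-3, 11+0) = 11
v[3] = max(3+11-3, 11+3-3, 12+0) = 12
v[4] = max(3+12-3, 11+11-3, 12+3-3, 21+0) = 21
v[5] = max(3+21-3, 11+12-3, 12+11-3, 21+3-3, 20+0) = 21
v[6] = max(3+21-3, 11+21-3, 12+12-3, 21+11-3, 20+3-3, 13+0) = 29
v[7] = max(3+29-3, 11+21-3, 12+21-3, …, 13+3-3, 31+0) = 31
v[8] = max(3+31-3, 11+29-3, 12+21-3, …, 31+3-3, 24+0) = 39
v[9] = max(3+39-3, 11+31-3, 12+29-3, …, 24+3-3, 33+0) = 39
One optimal plan: pieces 4 + 4 + 1 (2 cuts) → 45 − 6 = 39.

39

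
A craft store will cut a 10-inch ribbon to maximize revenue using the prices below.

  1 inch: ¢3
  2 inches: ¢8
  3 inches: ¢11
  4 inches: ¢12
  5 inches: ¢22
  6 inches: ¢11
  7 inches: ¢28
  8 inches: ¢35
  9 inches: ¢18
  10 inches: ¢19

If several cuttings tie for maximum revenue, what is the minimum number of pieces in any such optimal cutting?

2

Build r[k] bottom-up: r[k] = max over allowed piece i of (p[i] + r[k−i]).
r[1] = 3
r[2] = max(3+3, 8+0) = 8
r[3] = max(3+8, 8+3, 11+0) = 11
r[4] = max(3+11, 8+8, 11+3, 12+0) = 16
r[5] = max(3+16, 8+11, 11+8, 12+3, 22+0) = 22
r[6] = max(3+22, 8+16, 11+11, 12+8, 22+3, 11+0) = 25
r[7] = max(3+25, 8+22, 11+16, …, 11+3, 28+0) = 30
r[8] = max(3+30, 8+25, 11+22, …, 28+3, 35+0) = 35
r[9] = max(3+35, 8+30, 11+25, …, 35+3, 18+0) = 38
r[10] = max(3+38, 8+35, 11+30, …, 18+3, 19+0) = 44
Maximum revenue is ¢44.
Now minimize piece count subject to staying optimal: for each k, pieces[k] = 1 + min over i with p[i]+r[k−i]=r[k] of pieces[k−i].
pieces[7] = 2
pieces[8] = 1
pieces[9] = 2
pieces[10] = 2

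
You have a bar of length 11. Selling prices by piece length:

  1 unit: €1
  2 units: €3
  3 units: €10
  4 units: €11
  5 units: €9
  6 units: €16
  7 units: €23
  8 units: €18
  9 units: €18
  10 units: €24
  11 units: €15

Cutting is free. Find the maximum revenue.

Build v[k] bottom-up: v[k] = max over allowed piece i of (p[i] + v[k−i]).
v[1] = 1
v[2] = 3
v[3] = 10
v[4] = 11  (first piece 1, then v[3]=10)
v[5] = 13  (first piece 2, then v[3]=10)
v[6] = 20  (first piece 3, then v[3]=10)
v[7] = 23
v[8] = 24  (first piece 1, then v[7]=23)
v[9] = 30  (first piece 3, then v[6]=20)
v[10] = 33  (first piece 3, then v[7]=23)
v[11] = 34  (first piece 1, then v[10]=33)
One optimal cutting: 7 + 3 + 1 → €23 + €10 + €1 = €34.

34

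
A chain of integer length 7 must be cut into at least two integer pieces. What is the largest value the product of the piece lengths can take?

12

Fill m[k] for k=2..7: at each k try every first piece i and multiply by the better of (k−i) uncut or m[k−i].
m[2] = 1·max(1,0) = 1·1 = 1
m[3] = 1·max(2,1) = 1·2 = 2
m[4] = 2·max(2,1) = 2·2 = 4
m[5] = 2·max(3,2) = 2·3 = 6
m[6] = 3·max(3,2) = 3·3 = 9
m[7] = 2·max(5,6) = 2·6 = 12
One optimal split: 3 + 2 + 2; product 3·2·2 = 12.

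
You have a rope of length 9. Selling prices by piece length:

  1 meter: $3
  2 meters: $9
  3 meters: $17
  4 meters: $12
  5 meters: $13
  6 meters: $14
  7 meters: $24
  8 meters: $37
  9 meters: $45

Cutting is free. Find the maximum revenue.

Build v[k] bottom-up: v[k] = max over allowed piece i of (p[i] + v[k−i]).
v[1] = 3
v[2] = 9
v[3] = 17
v[4] = 20  (first piece 1, then v[3]=17)
v[5] = 26  (first piece 2, then v[3]=17)
v[6] = 34  (first piece 3, then v[3]=17)
v[7] = 37  (first piece 1, then v[6]=34)
v[8] = 43  (first piece 2, then v[6]=34)
v[9] = 51  (first piece 3, then v[6]=34)
One optimal cutting: 3 + 3 + 3 → $17 + $17 + $17 = $51.

51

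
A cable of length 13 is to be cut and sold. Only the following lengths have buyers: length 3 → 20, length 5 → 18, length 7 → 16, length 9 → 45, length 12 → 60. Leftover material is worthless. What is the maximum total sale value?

80

Let r[k] be the best obtainable value from length k. For each k, try every first piece i and keep the best of price[i] + r[k−i].
r[1] = 0
r[2] = 0
r[3] = 20
r[4] = 20
r[5] = 20
r[6] = 40  (first piece 3, then r[3]=20)
r[7] = 40
r[8] = 40
r[9] = 60  (first piece 3, then r[6]=40)
r[10] = 60
r[11] = 60
r[12] = 80  (first piece 3, then r[9]=60)
r[13] = 80
One optimal cutting: pieces 3 + 3 + 3 + 3 with 1 unit of scrap → 80.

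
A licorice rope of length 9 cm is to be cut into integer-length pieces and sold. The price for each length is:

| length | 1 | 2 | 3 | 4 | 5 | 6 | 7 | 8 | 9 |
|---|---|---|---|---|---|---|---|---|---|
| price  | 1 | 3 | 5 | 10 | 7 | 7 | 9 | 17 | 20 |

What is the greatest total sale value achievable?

Let r[k] be the best obtainable value from length k. For each k, try every first piece i and keep the best of price[i] + r[k−i].
r[1] = 1
r[2] = max(1+1, 3+0) = 3
r[3] = max(1+3, 3+1, 5+0) = 5
r[4] = max(1+5, 3+3, 5+1, 10+0) = 10
r[5] = max(1+10, 3+5, 5+3, 10+1, 7+0) = 11
r[6] = max(1+11, 3+10, 5+5, 10+3, 7+1, 7+0) = 13
r[7] = max(1+13, 3+11, 5+10, …, 7+1, 9+0) = 15
r[8] = max(1+15, 3+13, 5+11, …, 9+1, 17+0) = 20
r[9] = max(1+20, 3+15, 5+13, …, 17+1, 20+0) = 21
One optimal cutting: 4 + 4 + 1 → ¢10 + ¢10 + ¢1 = ¢21.

21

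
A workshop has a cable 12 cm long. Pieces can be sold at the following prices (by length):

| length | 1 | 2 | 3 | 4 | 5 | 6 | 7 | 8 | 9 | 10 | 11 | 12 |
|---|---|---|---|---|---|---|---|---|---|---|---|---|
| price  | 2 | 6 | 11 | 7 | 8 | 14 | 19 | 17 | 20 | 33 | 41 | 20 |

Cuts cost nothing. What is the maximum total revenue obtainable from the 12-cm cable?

Build best[k] bottom-up: best[k] = max over allowed piece i of (p[i] + best[k−i]).
best[1] = 2
best[2] = 6
best[3] = 11
best[4] = 13  (first piece 1, then best[3]=11)
best[5] = 17  (first piece 2, then best[3]=11)
best[6] = 22  (first piece 3, then best[3]=11)
best[7] = 24  (first piece 1, then best[6]=22)
best[8] = 28  (first piece 2, then best[6]=22)
best[9] = 33  (first piece 3, then best[6]=22)
best[10] = 35  (first piece 1, then best[9]=33)
best[11] = 41
best[12] = 44  (first piece 3, then best[9]=33)
One optimal cutting: 3 + 3 + 3 + 3 → 11 + 11 + 11 + 11 = 44.

44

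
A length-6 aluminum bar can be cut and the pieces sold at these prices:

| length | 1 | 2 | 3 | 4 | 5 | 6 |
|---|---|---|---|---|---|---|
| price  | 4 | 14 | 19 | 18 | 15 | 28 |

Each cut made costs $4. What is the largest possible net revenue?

34

Consider every possible first cut. r[k] is the best of p[i]+r[k−i] over all sellable i≤k, charging 4 whenever i<k.
r[1] = 4
r[2] = 14
r[3] = 19
r[4] = 24  (first piece 2, then r[2]=14)
r[5] = 29  (first piece 2, then r[3]=19)
r[6] = 34  (first piece 2, then r[4]=24)
One optimal plan: pieces 2 + 2 + 2 (2 cuts) → $42 − $8 = $34.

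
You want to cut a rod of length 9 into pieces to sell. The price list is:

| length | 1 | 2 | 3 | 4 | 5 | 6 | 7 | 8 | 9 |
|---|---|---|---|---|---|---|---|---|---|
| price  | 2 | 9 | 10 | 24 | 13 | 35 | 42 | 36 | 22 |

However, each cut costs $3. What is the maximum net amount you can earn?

48

Let v[k] be the best obtainable value from length k. For each k, try every first piece i and keep the best of price[i] + v[k−i] minus the 3 cut fee when i<k.
v[1] = 2
v[2] = 9
v[3] = 10
v[4] = 24
v[5] = 23  (first piece 1, then v[4]=24)
v[6] = 35
v[7] = 42
v[8] = 45  (first piece 4, then v[4]=24)
v[9] = 48  (first piece 2, then v[7]=42)
One optimal plan: pieces 7 + 2 (1 cut) → $51 − $3 = $48.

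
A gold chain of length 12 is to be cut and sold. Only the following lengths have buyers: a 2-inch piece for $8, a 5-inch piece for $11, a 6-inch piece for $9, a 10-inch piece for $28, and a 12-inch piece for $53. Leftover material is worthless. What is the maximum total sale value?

Let r[k] be the best obtainable value from length k. For each k, try every first piece i and keep the best of price[i] + r[k−i].
r[1] = 0
r[2] = 8
r[3] = 8
r[4] = 16  (first piece 2, then r[2]=8)
r[5] = 16
r[6] = 24  (first piece 2, then r[4]=16)
r[7] = 24
r[8] = 32  (first piece 2, then r[6]=24)
r[9] = 32
r[10] = 40  (first piece 2, then r[8]=32)
r[11] = 40
r[12] = 53
One optimal cutting: 12 → $53.

53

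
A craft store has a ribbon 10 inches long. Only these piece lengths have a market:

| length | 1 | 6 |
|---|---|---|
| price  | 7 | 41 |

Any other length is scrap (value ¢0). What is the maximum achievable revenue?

70

Let f[k] be the best obtainable value from length k. For each k, try every first piece i and keep the best of price[i] + f[k−i].
f[1] = 7
f[2] = 14  (first piece 1, then f[1]=7)
f[3] = 21  (first piece 1, then f[2]=14)
f[4] = 28  (first piece 1, then f[3]=21)
f[5] = 35  (first piece 1, then f[4]=28)
f[6] = max(7+35, 41+0) = 42
f[7] = max(7+42, 41+7) = 49
f[8] = max(7+49, 41+14) = 56
f[9] = max(7+56, 41+21) = 63
f[10] = max(7+63, 41+28) = 70
One optimal cutting: 1 + 1 + 1 + 1 + 1 + 1 + 1 + 1 + 1 + 1 → ¢70.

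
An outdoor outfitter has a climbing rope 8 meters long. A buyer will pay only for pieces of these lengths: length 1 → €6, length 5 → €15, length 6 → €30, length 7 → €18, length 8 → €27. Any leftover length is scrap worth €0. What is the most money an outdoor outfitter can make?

Build f[k] bottom-up: f[k] = max over allowed piece i of (p[i] + f[k−i]).
f[1] = 6
f[2] = 12  (first piece 1, then f[1]=6)
f[3] = 18  (first piece 1, then f[2]=12)
f[4] = 24  (first piece 1, then f[3]=18)
f[5] = max(6+24, 15+0) = 30
f[6] = max(6+30, 15+6, 30+0) = 36
f[7] = max(6+36, 15+12, 30+6, 18+0) = 42
f[8] = max(6+42, 15+18, 30+12, 18+6, 27+0) = 48
One optimal cutting: 1 + 1 + 1 + 1 + 1 + 1 + 1 + 1 → €48.

48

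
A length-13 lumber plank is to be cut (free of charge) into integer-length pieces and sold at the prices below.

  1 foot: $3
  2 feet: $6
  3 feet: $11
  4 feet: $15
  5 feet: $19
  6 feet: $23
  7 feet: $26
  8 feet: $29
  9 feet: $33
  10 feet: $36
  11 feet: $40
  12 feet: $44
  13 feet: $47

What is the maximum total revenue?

Let v[k] be the best obtainable value from length k. For each k, try every first piece i and keep the best of price[i] + v[k−i].
v[1] = 3
v[2] = max(3+3, 6+0) = 6
v[3] = max(3+6, 6+3, 11+0) = 11
v[4] = max(3+11, 6+6, 11+3, 15+0) = 15
v[5] = max(3+15, 6+11, 11+6, 15+3, 19+0) = 19
v[6] = max(3+19, 6+15, 11+11, 15+6, 19+3, 23+0) = 23
v[7] = max(3+23, 6+19, 11+15, …, 23+3, 26+0) = 26
v[8] = max(3+26, 6+23, 11+19, …, 26+3, 29+0) = 30
v[9] = max(3+30, 6+26, 11+23, …, 29+3, 33+0) = 34
v[10] = max(3+34, 6+30, 11+26, …, 33+3, 36+0) = 38
v[11] = max(3+38, 6+34, 11+30, …, 36+3, 40+0) = 42
v[12] = max(3+42, 6+38, 11+34, …, 40+3, 44+0) = 46
v[13] = max(3+46, 6+42, 11+38, …, 44+3, 47+0) = 49
One optimal cutting: 6 + 6 + 1 → $23 + $23 + $3 = $49.

49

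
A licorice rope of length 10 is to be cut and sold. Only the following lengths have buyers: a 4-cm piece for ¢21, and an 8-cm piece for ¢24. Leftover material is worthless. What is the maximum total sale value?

42

Consider every possible first cut. f[k] is the best of p[i]+f[k−i] over all sellable i≤k.
f[1] = 0
f[2] = 0
f[3] = 0
f[4] = 21
f[5] = 21
f[6] = 21
f[7] = 21
f[8] = 42  (first piece 4, then f[4]=21)
f[9] = 42
f[10] = 42
One optimal cutting: pieces 4 + 4 with 2 cm of scrap → ¢42.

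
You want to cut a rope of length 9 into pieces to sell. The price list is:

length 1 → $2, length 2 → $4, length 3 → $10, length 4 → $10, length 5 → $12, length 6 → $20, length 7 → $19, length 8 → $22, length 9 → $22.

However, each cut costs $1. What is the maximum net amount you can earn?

Consider every possible first cut. v[k] is the best of p[i]+v[k−i] over all sellable i≤k, charging 1 whenever i<k.
v[1] = 2
v[2] = 4
v[3] = 10
v[4] = 11  (first piece 1, then v[3]=10)
v[5] = 13  (first piece 2, then v[3]=10)
v[6] = 20
v[7] = 21  (first piece 1, then v[6]=20)
v[8] = 23  (first piece 2, then v[6]=20)
v[9] = 29  (first piece 3, then v[6]=20)
One optimal plan: pieces 6 + 3 (1 cut) → $30 − $1 = $29.

29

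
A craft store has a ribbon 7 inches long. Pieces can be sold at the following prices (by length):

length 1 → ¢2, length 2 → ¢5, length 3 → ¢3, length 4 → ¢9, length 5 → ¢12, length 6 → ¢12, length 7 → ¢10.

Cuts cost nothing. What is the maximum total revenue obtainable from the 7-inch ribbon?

Build v[k] bottom-up: v[k] = max over allowed piece i of (p[i] + v[k−i]).
v[1] = 2
v[2] = max(2+2, 5+0) = 5
v[3] = max(2+5, 5+2, 3+0) = 7
v[4] = max(2+7, 5+5, 3+2, 9+0) = 10
v[5] = max(2+10, 5+7, 3+5, 9+2, 12+0) = 12
v[6] = max(2+12, 5+10, 3+7, 9+5, 12+2, 12+0) = 15
v[7] = max(2+15, 5+12, 3+10, …, 12+2, 10+0) = 17
One optimal cutting: 2 + 2 + 2 + 1 → ¢5 + ¢5 + ¢5 + ¢2 = ¢17.

17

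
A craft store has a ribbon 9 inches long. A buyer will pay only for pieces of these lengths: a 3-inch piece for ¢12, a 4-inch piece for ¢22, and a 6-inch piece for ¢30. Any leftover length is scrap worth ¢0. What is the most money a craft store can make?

44

Build f[k] bottom-up: f[k] = max over allowed piece i of (p[i] + f[k−i]).
f[1] = 0
f[2] = 0
f[3] = 12
f[4] = 22
f[5] = 22
f[6] = 30
f[7] = 34  (first piece 3, then f[4]=22)
f[8] = 44  (first piece 4, then f[4]=22)
f[9] = 44
One optimal cutting: pieces 4 + 4 with 1 inch of scrap → ¢44.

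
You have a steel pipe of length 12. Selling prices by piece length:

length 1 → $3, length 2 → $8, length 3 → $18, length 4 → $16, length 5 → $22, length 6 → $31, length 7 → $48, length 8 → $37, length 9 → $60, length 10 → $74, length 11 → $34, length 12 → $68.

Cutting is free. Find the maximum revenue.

Let best[k] be the best obtainable value from length k. For each k, try every first piece i and keep the best of price[i] + best[k−i].
best[1] = 3
best[2] = max(3+3, 8+0) = 8
best[3] = max(3+8, 8+3, 18+0) = 18
best[4] = max(3+18, 8+8, 18+3, 16+0) = 21
best[5] = max(3+21, 8+18, 18+8, 16+3, 22+0) = 26
best[6] = max(3+26, 8+21, 18+18, 16+8, 22+3, 31+0) = 36
best[7] = max(3+36, 8+26, 18+21, …, 31+3, 48+0) = 48
best[8] = max(3+48, 8+36, 18+26, …, 48+3, 37+0) = 51
best[9] = max(3+51, 8+48, 18+36, …, 37+3, 60+0) = 60
best[10] = max(3+60, 8+51, 18+48, …, 60+3, 74+0) = 74
best[11] = max(3+74, 8+60, 18+51, …, 74+3, 34+0) = 77
best[12] = max(3+77, 8+74, 18+60, …, 34+3, 68+0) = 82
One optimal cutting: 10 + 2 → $74 + $8 = $82.

82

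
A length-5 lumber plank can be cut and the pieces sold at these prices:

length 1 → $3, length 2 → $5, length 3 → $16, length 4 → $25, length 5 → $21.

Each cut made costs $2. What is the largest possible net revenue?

26

Consider every possible first cut. r[k] is the best of p[i]+r[k−i] over all sellable i≤k, charging 2 whenever i<k.
r[1] = 3
r[2] = max(3+3-2, 5+0) = 5
r[3] = max(3+5-2, 5+3-2, 16+0) = 16
r[4] = max(3+16-2, 5+5-2, 16+3-2, 25+0) = 25
r[5] = max(3+25-2, 5+16-2, 16+5-2, 25+3-2, 21+0) = 26
One optimal plan: pieces 4 + 1 (1 cut) → $28 − $2 = $26.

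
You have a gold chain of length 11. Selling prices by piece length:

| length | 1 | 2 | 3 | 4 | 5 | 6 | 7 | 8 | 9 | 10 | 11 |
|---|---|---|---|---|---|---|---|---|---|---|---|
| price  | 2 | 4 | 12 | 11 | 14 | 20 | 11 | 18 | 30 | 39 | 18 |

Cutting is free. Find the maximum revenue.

Build R[k] bottom-up: R[k] = max over allowed piece i of (p[i] + R[k−i]).
R[1] = 2
R[2] = 4  (first piece 1, then R[1]=2)
R[3] = 12
R[4] = 14  (first piece 1, then R[3]=12)
R[5] = 16  (first piece 1, then R[4]=14)
R[6] = 24  (first piece 3, then R[3]=12)
R[7] = 26  (first piece 1, then R[6]=24)
R[8] = 28  (first piece 1, then R[7]=26)
R[9] = 36  (first piece 3, then R[6]=24)
R[10] = 39
R[11] = 41  (first piece 1, then R[10]=39)
One optimal cutting: 10 + 1 → $39 + $2 = $41.

41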